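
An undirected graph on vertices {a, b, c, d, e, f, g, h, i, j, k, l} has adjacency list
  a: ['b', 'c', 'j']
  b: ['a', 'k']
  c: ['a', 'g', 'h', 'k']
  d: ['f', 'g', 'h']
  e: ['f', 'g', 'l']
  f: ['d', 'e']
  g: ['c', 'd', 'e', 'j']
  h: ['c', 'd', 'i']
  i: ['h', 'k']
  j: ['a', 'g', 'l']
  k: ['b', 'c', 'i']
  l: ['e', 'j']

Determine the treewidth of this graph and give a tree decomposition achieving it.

Every bag has size at most 4, so the width is 4 − 1 = 3 and tw(G) ≤ 3. For the lower bound: the 4 vertex sets {b,i,k}, {a}, {c}, {d,g,h,j} are disjoint, each induces a connected subgraph, and every pair is joined by at least one edge of G. Contracting each set to a single vertex therefore yields K_{4} as a minor, and since treewidth is minor-monotone, tw(G) ≥ tw(K_{4}) = 3. Hence tw(G) = 3 exactly.

Treewidth 3.
One such decomposition:
Bags: B1 = {a, b, i, k}  B2 = {a, c, i, k}  B3 = {a, c, h, i}  B4 = {a, c, h, j}  B5 = {c, g, h, j}  B6 = {d, g, h, j}  B7 = {d, g, j, l}  B8 = {d, e, g, l}  B9 = {d, e, f, l}
Tree: B1–B2, B2–B3, B3–B4, B4–B5, B5–B6, B6–B7, B7–B8, B8–B9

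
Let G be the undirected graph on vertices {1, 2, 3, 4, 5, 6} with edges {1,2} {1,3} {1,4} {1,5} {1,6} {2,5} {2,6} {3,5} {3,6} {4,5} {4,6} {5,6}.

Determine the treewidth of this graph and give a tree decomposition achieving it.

Treewidth 3.
One optimal decomposition is:
Bags: B1 = {1, 2, 5, 6}  B2 = {1, 3, 5, 6}  B3 = {1, 4, 5, 6}
Tree: B1–B2, B2–B3

Every bag has size at most 4, so the width is 4 − 1 = 3 and tw(G) ≤ 3. On the other hand G contains the 4-clique {1, 2, 5, 6}. A clique must lie in a single bag of any decomposition, so no decomposition can have width below 3. Combining the bounds, tw(G) = 3.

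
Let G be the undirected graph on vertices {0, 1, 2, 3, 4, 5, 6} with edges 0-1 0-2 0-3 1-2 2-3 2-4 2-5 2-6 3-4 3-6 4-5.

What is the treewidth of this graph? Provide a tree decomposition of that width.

Treewidth 2.
One such decomposition:
Bags: B1 = {0, 2, 3}  B2 = {0, 1, 2}  B3 = {2, 3, 6}  B4 = {2, 3, 4}  B5 = {2, 4, 5}
Tree: B1–B2, B1–B3, B1–B4, B4–B5

Every bag has size at most 3, so the width is 3 − 1 = 2 and tw(G) ≤ 2. For the lower bound, the 3 vertices {0, 1, 2} are pairwise adjacent, and any tree decomposition puts a clique entirely inside one bag — forcing width ≥ 2. The upper and lower bounds meet at 2, so that is the treewidth.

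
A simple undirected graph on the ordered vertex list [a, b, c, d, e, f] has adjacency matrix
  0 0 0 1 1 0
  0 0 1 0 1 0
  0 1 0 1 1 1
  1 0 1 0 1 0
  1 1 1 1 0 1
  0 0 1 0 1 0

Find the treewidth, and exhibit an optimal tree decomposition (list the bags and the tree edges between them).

Treewidth 2.
One such decomposition:
Bags: B1 = {b, c, e}  B2 = {c, d, e}  B3 = {c, e, f}  B4 = {a, d, e}
Tree: B1–B2, B2–B3, B2–B4

Each bag holds 3 vertices, so the decomposition has width 2, which upper-bounds the treewidth. For the lower bound, the 3 vertices {c, d, e} are pairwise adjacent, and any tree decomposition puts a clique entirely inside one bag — forcing width ≥ 2. Hence tw(G) = 2 exactly.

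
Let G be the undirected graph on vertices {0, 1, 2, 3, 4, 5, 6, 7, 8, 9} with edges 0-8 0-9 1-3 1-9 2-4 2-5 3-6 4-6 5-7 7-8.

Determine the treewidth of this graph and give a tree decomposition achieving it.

Treewidth 2.
Bags: B1 = {1, 3, 9}  B2 = {3, 6, 9}  B3 = {4, 6, 9}  B4 = {2, 4, 9}  B5 = {2, 5, 9}  B6 = {5, 7, 9}  B7 = {7, 8, 9}  B8 = {0, 8, 9}
Tree: B1–B2, B2–B3, B3–B4, B4–B5, B5–B6, B6–B7, B7–B8

The largest bag has 3 vertices, giving width 2; this decomposition certifies tw(G) ≤ 2. The edges 9–1–3–6–4–2–5–7–8–0–9 form a cycle, so G is not a tree and its treewidth is at least 2. The upper and lower bounds meet at 2, so that is the treewidth.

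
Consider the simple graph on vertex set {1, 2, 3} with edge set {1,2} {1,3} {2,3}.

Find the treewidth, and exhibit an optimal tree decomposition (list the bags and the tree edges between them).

Treewidth 2.
One optimal decomposition is:
Bags: B1 = {1, 2, 3}
Tree: (single bag)

With just one bag of size 3, the width is 3 − 1 = 2, so tw(G) ≤ 2. Conversely, {1, 2, 3} is a clique of size 3, and the vertices of any clique must share a bag in every tree decomposition; so some bag has ≥ 3 vertices and tw(G) ≥ 2. The upper and lower bounds meet at 2, so that is the treewidth.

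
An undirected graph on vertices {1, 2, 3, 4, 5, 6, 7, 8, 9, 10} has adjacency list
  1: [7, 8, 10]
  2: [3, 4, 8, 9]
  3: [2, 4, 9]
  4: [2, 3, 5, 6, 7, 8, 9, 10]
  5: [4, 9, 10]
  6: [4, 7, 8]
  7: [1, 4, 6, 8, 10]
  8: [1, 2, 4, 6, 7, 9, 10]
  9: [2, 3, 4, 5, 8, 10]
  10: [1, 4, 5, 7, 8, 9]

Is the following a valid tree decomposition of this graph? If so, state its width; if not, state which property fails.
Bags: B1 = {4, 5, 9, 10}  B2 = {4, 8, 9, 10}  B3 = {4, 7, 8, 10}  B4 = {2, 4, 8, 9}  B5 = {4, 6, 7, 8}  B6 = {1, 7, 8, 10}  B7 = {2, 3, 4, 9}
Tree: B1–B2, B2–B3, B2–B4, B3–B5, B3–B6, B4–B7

Yes; width 3.

Every vertex of G appears in some bag (union = {1, 2, 3, 4, 5, 6, 7, 8, 9, 10}); every edge is covered by a bag; and for each vertex v the set of bags containing v is connected in the bag tree. The decomposition is therefore valid. The largest bag has 4 vertices, so the width is 3.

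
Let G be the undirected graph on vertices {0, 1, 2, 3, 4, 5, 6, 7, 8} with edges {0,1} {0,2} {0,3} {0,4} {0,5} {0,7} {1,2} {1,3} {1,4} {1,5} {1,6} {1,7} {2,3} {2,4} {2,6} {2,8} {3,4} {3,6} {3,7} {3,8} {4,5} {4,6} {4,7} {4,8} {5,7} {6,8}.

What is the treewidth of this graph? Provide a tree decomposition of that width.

Treewidth 4.
One such decomposition:
Bags: B1 = {0, 1, 2, 3, 4}  B2 = {1, 2, 3, 4, 6}  B3 = {0, 1, 3, 4, 7}  B4 = {2, 3, 4, 6, 8}  B5 = {0, 1, 4, 5, 7}
Tree: B1–B2, B1–B3, B2–B4, B3–B5

The largest bag has 5 vertices, giving width 4; this decomposition certifies tw(G) ≤ 4. Conversely, {2, 3, 4, 6, 8} is a clique of size 5, and the vertices of any clique must share a bag in every tree decomposition; so some bag has ≥ 5 vertices and tw(G) ≥ 4. Combining the bounds, tw(G) = 4.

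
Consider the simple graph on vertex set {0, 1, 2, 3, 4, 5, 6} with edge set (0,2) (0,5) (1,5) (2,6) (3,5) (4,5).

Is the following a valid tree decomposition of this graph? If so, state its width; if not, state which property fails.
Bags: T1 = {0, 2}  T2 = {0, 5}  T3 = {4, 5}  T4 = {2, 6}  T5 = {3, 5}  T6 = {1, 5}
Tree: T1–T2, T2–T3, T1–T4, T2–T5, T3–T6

Checking the three conditions: (i) the bags cover all of {0, 1, 2, 3, 4, 5, 6}; (ii) for each edge, some bag contains both endpoints; (iii) the bags containing any fixed vertex form a subtree. All hold, so the decomposition is valid with width 2 − 1 = 1.

Yes; width 1.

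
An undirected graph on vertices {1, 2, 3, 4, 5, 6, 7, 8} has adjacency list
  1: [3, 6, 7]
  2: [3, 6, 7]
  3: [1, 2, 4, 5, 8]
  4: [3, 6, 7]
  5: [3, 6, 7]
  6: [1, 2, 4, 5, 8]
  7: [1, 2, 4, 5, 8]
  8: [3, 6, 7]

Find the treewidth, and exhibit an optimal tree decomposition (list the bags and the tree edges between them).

Treewidth 3.
One optimal decomposition is:
Bags: B1 = {3, 6, 7, 8}  B2 = {3, 5, 6, 7}  B3 = {3, 4, 6, 7}  B4 = {2, 3, 6, 7}  B5 = {1, 3, 6, 7}
Tree: B1–B2, B2–B3, B3–B4, B4–B5

The largest bag has 4 vertices, giving width 3; this decomposition certifies tw(G) ≤ 3. For the lower bound: the 4 vertex sets {7,8}, {5,6}, {3}, {4} are disjoint, each induces a connected subgraph, and every pair is joined by at least one edge of G. Contracting each set to a single vertex therefore yields K_{4} as a minor, and since treewidth is minor-monotone, tw(G) ≥ tw(K_{4}) = 3. Combining the bounds, tw(G) = 3.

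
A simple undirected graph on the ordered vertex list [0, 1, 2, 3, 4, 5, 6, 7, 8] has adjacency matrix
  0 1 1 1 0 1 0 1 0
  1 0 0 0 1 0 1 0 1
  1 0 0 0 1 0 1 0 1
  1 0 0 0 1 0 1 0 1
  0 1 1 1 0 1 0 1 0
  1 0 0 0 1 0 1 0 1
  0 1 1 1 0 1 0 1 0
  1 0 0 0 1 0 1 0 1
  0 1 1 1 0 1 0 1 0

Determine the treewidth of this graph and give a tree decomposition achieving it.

Treewidth 4.
One optimal decomposition is:
Bags: B1 = {0, 3, 4, 6, 8}  B2 = {0, 4, 6, 7, 8}  B3 = {0, 4, 5, 6, 8}  B4 = {0, 2, 4, 6, 8}  B5 = {0, 1, 4, 6, 8}
Tree: B1–B2, B2–B3, B3–B4, B4–B5

Every bag has size at most 5, so the width is 5 − 1 = 4 and tw(G) ≤ 4. For the lower bound: the 5 vertex sets {0,3}, {6,7}, {4,5}, {8}, {2} are disjoint, each induces a connected subgraph, and every pair is joined by at least one edge of G. Contracting each set to a single vertex therefore yields K_{5} as a minor, and since treewidth is minor-monotone, tw(G) ≥ tw(K_{5}) = 4. Hence tw(G) = 4 exactly.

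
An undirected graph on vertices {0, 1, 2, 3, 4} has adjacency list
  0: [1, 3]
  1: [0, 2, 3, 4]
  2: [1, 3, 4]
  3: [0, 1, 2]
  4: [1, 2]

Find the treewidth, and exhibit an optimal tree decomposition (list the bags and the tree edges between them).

Every bag has size at most 3, so the width is 3 − 1 = 2 and tw(G) ≤ 2. On the other hand G contains the 3-clique {0, 1, 3}. A clique must lie in a single bag of any decomposition, so no decomposition can have width below 2. The upper and lower bounds meet at 2, so that is the treewidth.

Treewidth 2.
One optimal decomposition is:
Bags: B1 = {0, 1, 3}  B2 = {1, 2, 3}  B3 = {1, 2, 4}
Tree: B1–B2, B2–B3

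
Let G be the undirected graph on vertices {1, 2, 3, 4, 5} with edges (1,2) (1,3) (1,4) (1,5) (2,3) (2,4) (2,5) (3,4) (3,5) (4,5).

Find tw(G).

4

A width-4 tree decomposition is:
Bags: B1 = {1, 2, 3, 4, 5}
Tree: (single bag)
With just one bag of size 5, the width is 5 − 1 = 4, so tw(G) ≤ 4. For the lower bound, the 5 vertices {1, 2, 3, 4, 5} are pairwise adjacent, and any tree decomposition puts a clique entirely inside one bag — forcing width ≥ 4. Therefore the treewidth is 4.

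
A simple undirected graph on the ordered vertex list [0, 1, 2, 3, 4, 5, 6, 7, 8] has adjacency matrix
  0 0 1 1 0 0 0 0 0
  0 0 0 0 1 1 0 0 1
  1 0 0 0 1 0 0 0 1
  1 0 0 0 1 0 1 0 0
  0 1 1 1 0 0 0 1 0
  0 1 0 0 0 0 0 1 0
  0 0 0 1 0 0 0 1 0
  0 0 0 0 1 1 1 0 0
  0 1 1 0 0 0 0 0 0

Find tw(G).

A width-3 tree decomposition is:
Bags: B1 = {1, 5, 6, 7}  B2 = {1, 4, 6, 7}  B3 = {1, 3, 4, 6}  B4 = {1, 3, 4, 8}  B5 = {2, 3, 4, 8}  B6 = {0, 2, 3, 8}
Tree: B1–B2, B2–B3, B3–B4, B4–B5, B5–B6
Each bag holds 4 vertices, so the decomposition has width 3, which upper-bounds the treewidth. For the lower bound: the 4 vertex sets {5,6,7}, {1}, {4}, {0,2,3,8} are disjoint, each induces a connected subgraph, and every pair is joined by at least one edge of G. Contracting each set to a single vertex therefore yields K_{4} as a minor, and since treewidth is minor-monotone, tw(G) ≥ tw(K_{4}) = 3. Therefore the treewidth is 3.

3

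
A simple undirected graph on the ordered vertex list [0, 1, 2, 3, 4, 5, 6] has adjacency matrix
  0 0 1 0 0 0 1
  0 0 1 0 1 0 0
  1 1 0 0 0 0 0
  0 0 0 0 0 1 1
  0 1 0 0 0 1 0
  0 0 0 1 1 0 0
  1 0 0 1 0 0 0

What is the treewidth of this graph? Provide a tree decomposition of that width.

Treewidth 2.
One optimal decomposition is:
Bags: B1 = {0, 3, 6}  B2 = {0, 3, 5}  B3 = {0, 4, 5}  B4 = {0, 1, 4}  B5 = {0, 1, 2}
Tree: B1–B2, B2–B3, B3–B4, B4–B5

Every bag has size at most 3, so the width is 3 − 1 = 2 and tw(G) ≤ 2. The edges 0–6–3–5–4–1–2–0 form a cycle, so G is not a tree and its treewidth is at least 2. The upper and lower bounds meet at 2, so that is the treewidth.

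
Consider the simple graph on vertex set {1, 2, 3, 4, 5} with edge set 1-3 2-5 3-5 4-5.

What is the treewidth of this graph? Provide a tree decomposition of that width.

Each bag holds 2 vertices, so the decomposition has width 1, which upper-bounds the treewidth. Any graph with an edge has treewidth ≥ 1, and G has the edge 3–5. Combining the bounds, tw(G) = 1.

Treewidth 1.
One optimal decomposition is:
Bags: B1 = {3, 5}  B2 = {4, 5}  B3 = {1, 3}  B4 = {2, 5}
Tree: B1–B2, B1–B3, B1–B4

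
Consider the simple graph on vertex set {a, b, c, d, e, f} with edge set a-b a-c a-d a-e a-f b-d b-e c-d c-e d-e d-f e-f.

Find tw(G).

3

A width-3 tree decomposition is:
Bags: B1 = {a, d, e, f}  B2 = {a, c, d, e}  B3 = {a, b, d, e}
Tree: B1–B2, B1–B3
The largest bag has 4 vertices, giving width 3; this decomposition certifies tw(G) ≤ 3. For the lower bound, the 4 vertices {a, c, d, e} are pairwise adjacent, and any tree decomposition puts a clique entirely inside one bag — forcing width ≥ 3. Therefore the treewidth is 3.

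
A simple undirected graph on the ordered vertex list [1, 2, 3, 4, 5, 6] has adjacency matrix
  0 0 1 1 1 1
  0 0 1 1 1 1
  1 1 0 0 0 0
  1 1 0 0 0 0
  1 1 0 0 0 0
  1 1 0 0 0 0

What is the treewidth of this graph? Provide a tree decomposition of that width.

Every bag has size at most 3, so the width is 3 − 1 = 2 and tw(G) ≤ 2. Since 4–2–5–1–4 is a cycle in G, G is not acyclic. Forests are exactly the graphs of treewidth ≤ 1, so tw(G) ≥ 2. Combining the bounds, tw(G) = 2.

Treewidth 2.
One such decomposition:
Bags: B1 = {1, 2, 4}  B2 = {1, 2, 5}  B3 = {1, 2, 6}  B4 = {1, 2, 3}
Tree: B1–B2, B2–B3, B3–B4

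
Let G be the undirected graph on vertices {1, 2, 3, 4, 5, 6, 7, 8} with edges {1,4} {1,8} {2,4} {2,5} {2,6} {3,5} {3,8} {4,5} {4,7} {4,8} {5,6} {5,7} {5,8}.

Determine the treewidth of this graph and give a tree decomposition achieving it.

Treewidth 2.
Bags: B1 = {4, 5, 8}  B2 = {2, 4, 5}  B3 = {2, 5, 6}  B4 = {4, 5, 7}  B5 = {1, 4, 8}  B6 = {3, 5, 8}
Tree: B1–B2, B2–B3, B1–B4, B1–B5, B1–B6

Every bag has size at most 3, so the width is 3 − 1 = 2 and tw(G) ≤ 2. Conversely, {1, 4, 8} is a clique of size 3, and the vertices of any clique must share a bag in every tree decomposition; so some bag has ≥ 3 vertices and tw(G) ≥ 2. Combining the bounds, tw(G) = 2.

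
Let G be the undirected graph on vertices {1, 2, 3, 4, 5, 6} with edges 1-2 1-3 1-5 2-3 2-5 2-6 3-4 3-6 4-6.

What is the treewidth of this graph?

A width-2 tree decomposition is:
Bags: B1 = {2, 3, 6}  B2 = {1, 2, 3}  B3 = {1, 2, 5}  B4 = {3, 4, 6}
Tree: B1–B2, B2–B3, B1–B4
The largest bag has 3 vertices, giving width 2; this decomposition certifies tw(G) ≤ 2. Conversely, {1, 2, 3} is a clique of size 3, and the vertices of any clique must share a bag in every tree decomposition; so some bag has ≥ 3 vertices and tw(G) ≥ 2. Therefore the treewidth is 2.

2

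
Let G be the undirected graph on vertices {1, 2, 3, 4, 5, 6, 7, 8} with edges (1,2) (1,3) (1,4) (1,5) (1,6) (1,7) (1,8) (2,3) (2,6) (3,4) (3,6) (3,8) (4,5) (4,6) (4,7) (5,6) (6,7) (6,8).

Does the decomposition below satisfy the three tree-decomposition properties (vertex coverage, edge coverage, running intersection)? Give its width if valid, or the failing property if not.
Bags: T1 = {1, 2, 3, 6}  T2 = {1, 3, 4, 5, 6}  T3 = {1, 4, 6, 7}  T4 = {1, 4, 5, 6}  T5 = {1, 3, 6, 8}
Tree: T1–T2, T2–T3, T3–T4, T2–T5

No — bags containing vertex 5 are not connected in the tree.

A tree decomposition must satisfy three properties: every vertex lies in some bag; for every edge, both endpoints lie together in some bag; and for every vertex, the bags containing it form a connected subtree. Here bags containing vertex 5 are not connected in the tree, so the decomposition is invalid.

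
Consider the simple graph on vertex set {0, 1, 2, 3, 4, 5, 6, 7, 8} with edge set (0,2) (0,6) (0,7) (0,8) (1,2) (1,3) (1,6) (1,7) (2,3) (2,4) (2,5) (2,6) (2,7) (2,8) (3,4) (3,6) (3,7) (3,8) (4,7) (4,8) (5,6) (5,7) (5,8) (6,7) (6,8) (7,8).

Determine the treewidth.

4

A width-4 tree decomposition is:
Bags: B1 = {2, 3, 6, 7, 8}  B2 = {1, 2, 3, 6, 7}  B3 = {0, 2, 6, 7, 8}  B4 = {2, 5, 6, 7, 8}  B5 = {2, 3, 4, 7, 8}
Tree: B1–B2, B1–B3, B3–B4, B1–B5
Each bag holds 5 vertices, so the decomposition has width 4, which upper-bounds the treewidth. Conversely, {2, 3, 4, 7, 8} is a clique of size 5, and the vertices of any clique must share a bag in every tree decomposition; so some bag has ≥ 5 vertices and tw(G) ≥ 4. Hence tw(G) = 4 exactly.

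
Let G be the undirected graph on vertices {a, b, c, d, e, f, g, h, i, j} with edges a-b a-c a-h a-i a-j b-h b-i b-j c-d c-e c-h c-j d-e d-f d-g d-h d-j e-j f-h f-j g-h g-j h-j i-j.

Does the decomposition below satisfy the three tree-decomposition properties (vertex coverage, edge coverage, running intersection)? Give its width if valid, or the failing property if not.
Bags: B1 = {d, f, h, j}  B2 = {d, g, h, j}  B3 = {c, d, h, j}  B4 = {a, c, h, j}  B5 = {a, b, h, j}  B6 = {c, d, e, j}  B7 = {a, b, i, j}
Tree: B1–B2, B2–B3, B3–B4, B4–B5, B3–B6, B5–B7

Checking the three conditions: (i) the bags cover all of {a, b, c, d, e, f, g, h, i, j}; (ii) for each edge, some bag contains both endpoints; (iii) the bags containing any fixed vertex form a subtree. All hold, so the decomposition is valid with width 4 − 1 = 3.

Yes; width 3.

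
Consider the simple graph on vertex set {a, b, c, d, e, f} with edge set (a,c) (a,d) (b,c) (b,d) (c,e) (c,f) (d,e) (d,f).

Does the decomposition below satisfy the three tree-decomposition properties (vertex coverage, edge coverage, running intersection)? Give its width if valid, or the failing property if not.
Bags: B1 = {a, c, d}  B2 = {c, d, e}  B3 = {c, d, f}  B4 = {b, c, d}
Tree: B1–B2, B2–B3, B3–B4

Yes; width 2.

Checking the three conditions: (i) the bags cover all of {a, b, c, d, e, f}; (ii) for each edge, some bag contains both endpoints; (iii) the bags containing any fixed vertex form a subtree. All hold, so the decomposition is valid with width 3 − 1 = 2.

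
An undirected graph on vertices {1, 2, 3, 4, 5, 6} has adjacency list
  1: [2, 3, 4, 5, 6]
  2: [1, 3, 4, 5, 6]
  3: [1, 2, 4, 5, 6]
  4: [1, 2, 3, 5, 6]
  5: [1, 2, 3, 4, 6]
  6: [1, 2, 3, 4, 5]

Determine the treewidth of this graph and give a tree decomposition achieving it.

Treewidth 5.
One optimal decomposition is:
Bags: B1 = {1, 2, 3, 4, 5, 6}
Tree: (single bag)

A single bag containing all 6 vertices is trivially a valid decomposition of width 5. Conversely, {1, 2, 3, 4, 5, 6} is a clique of size 6, and the vertices of any clique must share a bag in every tree decomposition; so some bag has ≥ 6 vertices and tw(G) ≥ 5. Therefore the treewidth is 5.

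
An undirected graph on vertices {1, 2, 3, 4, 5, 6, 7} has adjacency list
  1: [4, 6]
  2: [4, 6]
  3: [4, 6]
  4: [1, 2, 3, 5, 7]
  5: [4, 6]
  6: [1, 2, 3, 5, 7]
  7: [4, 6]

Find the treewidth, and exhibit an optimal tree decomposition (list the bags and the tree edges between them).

The largest bag has 3 vertices, giving width 2; this decomposition certifies tw(G) ≤ 2. The edges 4–2–6–5–4 form a cycle, so G is not a tree and its treewidth is at least 2. Hence tw(G) = 2 exactly.

Treewidth 2.
One such decomposition:
Bags: B1 = {2, 4, 6}  B2 = {4, 5, 6}  B3 = {4, 6, 7}  B4 = {3, 4, 6}  B5 = {1, 4, 6}
Tree: B1–B2, B2–B3, B3–B4, B4–B5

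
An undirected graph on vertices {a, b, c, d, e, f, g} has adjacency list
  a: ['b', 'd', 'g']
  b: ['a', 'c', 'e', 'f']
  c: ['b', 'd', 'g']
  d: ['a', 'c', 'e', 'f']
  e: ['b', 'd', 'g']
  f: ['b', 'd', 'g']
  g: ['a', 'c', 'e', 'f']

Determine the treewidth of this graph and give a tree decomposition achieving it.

Treewidth 3.
One such decomposition:
Bags: B1 = {b, d, f, g}  B2 = {a, b, d, g}  B3 = {b, d, e, g}  B4 = {b, c, d, g}
Tree: B1–B2, B2–B3, B3–B4

Every bag has size at most 4, so the width is 4 − 1 = 3 and tw(G) ≤ 3. For the lower bound: the 4 vertex sets {d,f}, {a,g}, {b}, {e} are disjoint, each induces a connected subgraph, and every pair is joined by at least one edge of G. Contracting each set to a single vertex therefore yields K_{4} as a minor, and since treewidth is minor-monotone, tw(G) ≥ tw(K_{4}) = 3. Hence tw(G) = 3 exactly.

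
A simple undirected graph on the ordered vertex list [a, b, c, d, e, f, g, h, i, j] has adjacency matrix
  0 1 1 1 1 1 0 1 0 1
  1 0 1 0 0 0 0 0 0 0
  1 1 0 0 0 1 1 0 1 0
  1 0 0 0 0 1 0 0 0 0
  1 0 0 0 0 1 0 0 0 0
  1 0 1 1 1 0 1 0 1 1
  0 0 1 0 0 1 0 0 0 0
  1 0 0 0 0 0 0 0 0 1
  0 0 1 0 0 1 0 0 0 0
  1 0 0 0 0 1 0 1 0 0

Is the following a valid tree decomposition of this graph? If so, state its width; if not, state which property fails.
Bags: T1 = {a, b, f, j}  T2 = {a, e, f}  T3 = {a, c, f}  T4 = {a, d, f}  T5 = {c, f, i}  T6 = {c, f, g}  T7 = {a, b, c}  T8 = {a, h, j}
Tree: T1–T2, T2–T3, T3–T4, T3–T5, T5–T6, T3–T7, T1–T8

No — bags containing vertex b are not connected in the tree.

A tree decomposition must satisfy three properties: every vertex lies in some bag; for every edge, both endpoints lie together in some bag; and for every vertex, the bags containing it form a connected subtree. Here bags containing vertex b are not connected in the tree, so the decomposition is invalid.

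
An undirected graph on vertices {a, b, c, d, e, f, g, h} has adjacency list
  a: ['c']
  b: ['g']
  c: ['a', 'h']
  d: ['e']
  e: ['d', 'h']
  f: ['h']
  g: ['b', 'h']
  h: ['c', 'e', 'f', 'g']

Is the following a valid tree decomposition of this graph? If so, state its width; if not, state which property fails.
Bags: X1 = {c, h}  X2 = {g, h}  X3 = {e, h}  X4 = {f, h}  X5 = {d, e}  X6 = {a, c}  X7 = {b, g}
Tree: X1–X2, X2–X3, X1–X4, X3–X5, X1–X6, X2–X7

Yes; width 1.

Vertex coverage: the bags together contain {a, b, c, d, e, f, g, h}, the full vertex set. Edge coverage: each edge of G has both endpoints in at least one bag. Running intersection: for every vertex, the bags containing it form a connected subtree. All three properties hold, so this is a valid tree decomposition of width max|bag| − 1 = 1, and hence tw(G) ≤ 1.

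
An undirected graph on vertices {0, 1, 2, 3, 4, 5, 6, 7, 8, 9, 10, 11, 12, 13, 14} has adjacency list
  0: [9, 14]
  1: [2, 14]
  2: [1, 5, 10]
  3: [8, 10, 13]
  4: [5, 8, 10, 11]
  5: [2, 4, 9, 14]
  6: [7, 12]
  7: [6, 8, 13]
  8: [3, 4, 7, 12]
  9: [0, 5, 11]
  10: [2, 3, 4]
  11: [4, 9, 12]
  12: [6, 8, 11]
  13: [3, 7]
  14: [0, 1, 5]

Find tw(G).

3

A width-3 tree decomposition is:
Bags: B1 = {0, 1, 9, 14}  B2 = {1, 5, 9, 14}  B3 = {1, 2, 5, 9}  B4 = {2, 5, 9, 11}  B5 = {2, 4, 5, 11}  B6 = {2, 4, 10, 11}  B7 = {4, 10, 11, 12}  B8 = {4, 8, 10, 12}  B9 = {3, 8, 10, 12}  B10 = {3, 6, 8, 12}  B11 = {3, 6, 7, 8}  B12 = {3, 6, 7, 13}
Tree: B1–B2, B2–B3, B3–B4, B4–B5, B5–B6, B6–B7, B7–B8, B8–B9, B9–B10, B10–B11, B11–B12
Each bag holds 4 vertices, so the decomposition has width 3, which upper-bounds the treewidth. For the lower bound: the 4 vertex sets {0,1,14}, {9}, {5}, {2,4,10,11} are disjoint, each induces a connected subgraph, and every pair is joined by at least one edge of G. Contracting each set to a single vertex therefore yields K_{4} as a minor, and since treewidth is minor-monotone, tw(G) ≥ tw(K_{4}) = 3. Combining the bounds, tw(G) = 3.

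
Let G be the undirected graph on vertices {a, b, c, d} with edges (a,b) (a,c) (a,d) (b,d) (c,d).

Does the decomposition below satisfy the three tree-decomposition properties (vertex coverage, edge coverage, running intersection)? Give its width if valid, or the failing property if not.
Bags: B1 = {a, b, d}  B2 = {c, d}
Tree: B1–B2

A tree decomposition must satisfy three properties: every vertex lies in some bag; for every edge, both endpoints lie together in some bag; and for every vertex, the bags containing it form a connected subtree. Here edge (a,c) lies in no bag, so the decomposition is invalid.

No — edge (a,c) lies in no bag.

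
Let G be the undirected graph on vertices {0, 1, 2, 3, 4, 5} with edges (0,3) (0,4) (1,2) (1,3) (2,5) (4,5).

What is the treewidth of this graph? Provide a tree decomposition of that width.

Treewidth 2.
One such decomposition:
Bags: B1 = {0, 4, 5}  B2 = {0, 3, 5}  B3 = {1, 3, 5}  B4 = {1, 2, 5}
Tree: B1–B2, B2–B3, B3–B4

Each bag holds 3 vertices, so the decomposition has width 2, which upper-bounds the treewidth. Since 5–4–0–3–1–2–5 is a cycle in G, G is not acyclic. Forests are exactly the graphs of treewidth ≤ 1, so tw(G) ≥ 2. Combining the bounds, tw(G) = 2.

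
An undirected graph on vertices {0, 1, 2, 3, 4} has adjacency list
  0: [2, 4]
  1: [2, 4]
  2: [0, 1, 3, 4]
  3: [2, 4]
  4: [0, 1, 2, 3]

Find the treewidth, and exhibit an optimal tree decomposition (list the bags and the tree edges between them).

Each bag holds 3 vertices, so the decomposition has width 2, which upper-bounds the treewidth. For the lower bound, the 3 vertices {0, 2, 4} are pairwise adjacent, and any tree decomposition puts a clique entirely inside one bag — forcing width ≥ 2. The upper and lower bounds meet at 2, so that is the treewidth.

Treewidth 2.
One optimal decomposition is:
Bags: B1 = {2, 3, 4}  B2 = {0, 2, 4}  B3 = {1, 2, 4}
Tree: B1–B2, B1–B3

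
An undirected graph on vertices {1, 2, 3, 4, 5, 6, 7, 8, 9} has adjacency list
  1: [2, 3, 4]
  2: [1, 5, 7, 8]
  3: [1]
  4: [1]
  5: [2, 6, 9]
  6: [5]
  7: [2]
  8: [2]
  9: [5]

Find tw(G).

A width-1 tree decomposition is:
Bags: B1 = {2, 5}  B2 = {1, 2}  B3 = {2, 7}  B4 = {2, 8}  B5 = {1, 4}  B6 = {1, 3}  B7 = {5, 6}  B8 = {5, 9}
Tree: B1–B2, B2–B3, B2–B4, B2–B5, B5–B6, B1–B7, B1–B8
Every bag has size at most 2, so the width is 2 − 1 = 1 and tw(G) ≤ 1. Any graph with an edge has treewidth ≥ 1, and G has the edge 5–2. The upper and lower bounds meet at 1, so that is the treewidth.

1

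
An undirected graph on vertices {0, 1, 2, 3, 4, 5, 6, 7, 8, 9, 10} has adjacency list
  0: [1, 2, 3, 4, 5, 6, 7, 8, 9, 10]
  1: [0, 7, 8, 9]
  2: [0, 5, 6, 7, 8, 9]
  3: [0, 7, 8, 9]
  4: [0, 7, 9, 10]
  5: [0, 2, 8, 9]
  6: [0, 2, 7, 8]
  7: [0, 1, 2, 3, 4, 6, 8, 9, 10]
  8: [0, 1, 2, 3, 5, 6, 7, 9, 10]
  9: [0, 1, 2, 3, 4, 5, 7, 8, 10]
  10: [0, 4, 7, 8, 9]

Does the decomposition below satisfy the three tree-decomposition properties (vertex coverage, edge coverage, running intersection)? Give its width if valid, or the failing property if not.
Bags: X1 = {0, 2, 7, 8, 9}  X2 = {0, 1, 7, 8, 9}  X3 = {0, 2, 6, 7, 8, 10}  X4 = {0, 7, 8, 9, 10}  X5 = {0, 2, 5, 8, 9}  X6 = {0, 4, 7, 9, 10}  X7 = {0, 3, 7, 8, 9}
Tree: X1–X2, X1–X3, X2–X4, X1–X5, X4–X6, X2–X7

No — bags containing vertex 10 are not connected in the tree.

A tree decomposition must satisfy three properties: every vertex lies in some bag; for every edge, both endpoints lie together in some bag; and for every vertex, the bags containing it form a connected subtree. Here bags containing vertex 10 are not connected in the tree, so the decomposition is invalid.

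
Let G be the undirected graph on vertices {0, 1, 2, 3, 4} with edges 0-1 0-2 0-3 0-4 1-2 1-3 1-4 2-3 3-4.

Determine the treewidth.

3

A width-3 tree decomposition is:
Bags: B1 = {0, 1, 3, 4}  B2 = {0, 1, 2, 3}
Tree: B1–B2
Every bag has size at most 4, so the width is 4 − 1 = 3 and tw(G) ≤ 3. Conversely, {0, 1, 2, 3} is a clique of size 4, and the vertices of any clique must share a bag in every tree decomposition; so some bag has ≥ 4 vertices and tw(G) ≥ 3. Combining the bounds, tw(G) = 3.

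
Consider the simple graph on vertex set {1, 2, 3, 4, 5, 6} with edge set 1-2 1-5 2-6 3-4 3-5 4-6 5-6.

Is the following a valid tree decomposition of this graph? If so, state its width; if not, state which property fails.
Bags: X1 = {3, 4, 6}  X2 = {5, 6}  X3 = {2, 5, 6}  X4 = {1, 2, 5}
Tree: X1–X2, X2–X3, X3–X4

No — edge (3,5) lies in no bag.

A tree decomposition must satisfy three properties: every vertex lies in some bag; for every edge, both endpoints lie together in some bag; and for every vertex, the bags containing it form a connected subtree. Here edge (3,5) lies in no bag, so the decomposition is invalid.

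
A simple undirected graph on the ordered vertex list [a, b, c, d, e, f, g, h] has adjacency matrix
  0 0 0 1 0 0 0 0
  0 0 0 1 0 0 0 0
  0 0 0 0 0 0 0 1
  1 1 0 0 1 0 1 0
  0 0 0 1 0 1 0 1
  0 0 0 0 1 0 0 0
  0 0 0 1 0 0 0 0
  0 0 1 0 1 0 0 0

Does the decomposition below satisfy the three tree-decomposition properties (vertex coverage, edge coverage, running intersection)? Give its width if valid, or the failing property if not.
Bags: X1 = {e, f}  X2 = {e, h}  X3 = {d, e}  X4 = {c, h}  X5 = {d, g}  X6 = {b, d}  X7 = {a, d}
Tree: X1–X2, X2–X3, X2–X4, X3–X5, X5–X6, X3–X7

Vertex coverage: the bags together contain {a, b, c, d, e, f, g, h}, the full vertex set. Edge coverage: each edge of G has both endpoints in at least one bag. Running intersection: for every vertex, the bags containing it form a connected subtree. All three properties hold, so this is a valid tree decomposition of width max|bag| − 1 = 1, and hence tw(G) ≤ 1.

Yes; width 1.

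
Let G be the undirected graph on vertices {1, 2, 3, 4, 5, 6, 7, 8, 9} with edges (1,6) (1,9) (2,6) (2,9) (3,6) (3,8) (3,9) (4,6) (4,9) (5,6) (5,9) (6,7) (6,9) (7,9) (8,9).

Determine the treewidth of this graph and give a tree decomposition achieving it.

Treewidth 2.
One optimal decomposition is:
Bags: B1 = {3, 6, 9}  B2 = {6, 7, 9}  B3 = {4, 6, 9}  B4 = {1, 6, 9}  B5 = {3, 8, 9}  B6 = {5, 6, 9}  B7 = {2, 6, 9}
Tree: B1–B2, B2–B3, B3–B4, B1–B5, B3–B6, B4–B7

The largest bag has 3 vertices, giving width 2; this decomposition certifies tw(G) ≤ 2. Conversely, {3, 8, 9} is a clique of size 3, and the vertices of any clique must share a bag in every tree decomposition; so some bag has ≥ 3 vertices and tw(G) ≥ 2. Therefore the treewidth is 2.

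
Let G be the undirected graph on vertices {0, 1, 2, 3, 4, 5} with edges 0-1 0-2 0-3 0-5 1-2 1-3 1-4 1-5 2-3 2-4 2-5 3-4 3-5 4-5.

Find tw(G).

A width-4 tree decomposition is:
Bags: B1 = {0, 1, 2, 3, 5}  B2 = {1, 2, 3, 4, 5}
Tree: B1–B2
Each bag holds 5 vertices, so the decomposition has width 4, which upper-bounds the treewidth. On the other hand G contains the 5-clique {0, 1, 2, 3, 5}. A clique must lie in a single bag of any decomposition, so no decomposition can have width below 4. Combining the bounds, tw(G) = 4.

4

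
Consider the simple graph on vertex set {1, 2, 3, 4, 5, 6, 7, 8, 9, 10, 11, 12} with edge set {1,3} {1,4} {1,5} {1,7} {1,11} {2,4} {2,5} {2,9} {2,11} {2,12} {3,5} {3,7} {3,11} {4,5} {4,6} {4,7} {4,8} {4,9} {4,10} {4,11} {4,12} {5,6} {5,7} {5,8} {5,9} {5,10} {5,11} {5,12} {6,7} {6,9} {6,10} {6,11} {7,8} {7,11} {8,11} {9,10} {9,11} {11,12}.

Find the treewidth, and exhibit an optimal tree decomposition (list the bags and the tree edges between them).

The largest bag has 5 vertices, giving width 4; this decomposition certifies tw(G) ≤ 4. On the other hand G contains the 5-clique {1, 3, 5, 7, 11}. A clique must lie in a single bag of any decomposition, so no decomposition can have width below 4. Hence tw(G) = 4 exactly.

Treewidth 4.
Bags: B1 = {4, 5, 6, 7, 11}  B2 = {1, 4, 5, 7, 11}  B3 = {4, 5, 6, 9, 11}  B4 = {4, 5, 7, 8, 11}  B5 = {1, 3, 5, 7, 11}  B6 = {2, 4, 5, 9, 11}  B7 = {2, 4, 5, 11, 12}  B8 = {4, 5, 6, 9, 10}
Tree: B1–B2, B1–B3, B1–B4, B2–B5, B3–B6, B6–B7, B3–B8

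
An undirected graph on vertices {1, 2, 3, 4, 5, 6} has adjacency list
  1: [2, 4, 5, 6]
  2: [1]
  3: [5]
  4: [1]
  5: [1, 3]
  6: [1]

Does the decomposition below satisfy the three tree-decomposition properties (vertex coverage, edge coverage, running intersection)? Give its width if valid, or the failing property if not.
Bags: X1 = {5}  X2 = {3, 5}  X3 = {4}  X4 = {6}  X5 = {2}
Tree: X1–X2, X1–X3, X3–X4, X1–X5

A tree decomposition must satisfy three properties: every vertex lies in some bag; for every edge, both endpoints lie together in some bag; and for every vertex, the bags containing it form a connected subtree. Here vertex 1 appears in no bag, so the decomposition is invalid.

No — vertex 1 appears in no bag.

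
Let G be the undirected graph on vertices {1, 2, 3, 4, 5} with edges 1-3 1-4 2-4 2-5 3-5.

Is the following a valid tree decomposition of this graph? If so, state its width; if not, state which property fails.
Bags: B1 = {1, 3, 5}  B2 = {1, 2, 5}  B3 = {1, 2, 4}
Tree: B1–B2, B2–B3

Every vertex of G appears in some bag (union = {1, 2, 3, 4, 5}); every edge is covered by a bag; and for each vertex v the set of bags containing v is connected in the bag tree. The decomposition is therefore valid. The largest bag has 3 vertices, so the width is 2.

Yes; width 2.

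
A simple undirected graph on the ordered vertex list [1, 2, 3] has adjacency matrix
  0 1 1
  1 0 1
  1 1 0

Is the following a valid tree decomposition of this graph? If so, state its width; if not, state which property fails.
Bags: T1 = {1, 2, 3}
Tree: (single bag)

Checking the three conditions: (i) the bags cover all of {1, 2, 3}; (ii) for each edge, some bag contains both endpoints; (iii) the bags containing any fixed vertex form a subtree. All hold, so the decomposition is valid with width 3 − 1 = 2.

Yes; width 2.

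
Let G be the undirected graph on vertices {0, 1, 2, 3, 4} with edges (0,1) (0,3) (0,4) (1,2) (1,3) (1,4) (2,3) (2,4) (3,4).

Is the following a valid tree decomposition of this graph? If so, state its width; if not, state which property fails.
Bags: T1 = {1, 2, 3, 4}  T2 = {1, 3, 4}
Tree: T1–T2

A tree decomposition must satisfy three properties: every vertex lies in some bag; for every edge, both endpoints lie together in some bag; and for every vertex, the bags containing it form a connected subtree. Here vertex 0 appears in no bag, so the decomposition is invalid.

No — vertex 0 appears in no bag.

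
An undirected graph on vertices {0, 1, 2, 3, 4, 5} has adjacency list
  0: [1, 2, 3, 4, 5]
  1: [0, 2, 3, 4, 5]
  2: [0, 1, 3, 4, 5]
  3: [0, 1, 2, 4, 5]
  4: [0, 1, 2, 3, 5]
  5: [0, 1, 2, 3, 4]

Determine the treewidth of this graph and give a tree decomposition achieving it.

A single bag containing all 6 vertices is trivially a valid decomposition of width 5. For the lower bound, the 6 vertices {0, 1, 2, 3, 4, 5} are pairwise adjacent, and any tree decomposition puts a clique entirely inside one bag — forcing width ≥ 5. Hence tw(G) = 5 exactly.

Treewidth 5.
One optimal decomposition is:
Bags: B1 = {0, 1, 2, 3, 4, 5}
Tree: (single bag)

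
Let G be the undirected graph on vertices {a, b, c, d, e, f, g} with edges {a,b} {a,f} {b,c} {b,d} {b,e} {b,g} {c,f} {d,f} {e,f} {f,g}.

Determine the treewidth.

A width-2 tree decomposition is:
Bags: B1 = {b, f, g}  B2 = {b, c, f}  B3 = {b, d, f}  B4 = {a, b, f}  B5 = {b, e, f}
Tree: B1–B2, B2–B3, B3–B4, B4–B5
Each bag holds 3 vertices, so the decomposition has width 2, which upper-bounds the treewidth. The edges b–g–f–c–b form a cycle, so G is not a tree and its treewidth is at least 2. The upper and lower bounds meet at 2, so that is the treewidth.

2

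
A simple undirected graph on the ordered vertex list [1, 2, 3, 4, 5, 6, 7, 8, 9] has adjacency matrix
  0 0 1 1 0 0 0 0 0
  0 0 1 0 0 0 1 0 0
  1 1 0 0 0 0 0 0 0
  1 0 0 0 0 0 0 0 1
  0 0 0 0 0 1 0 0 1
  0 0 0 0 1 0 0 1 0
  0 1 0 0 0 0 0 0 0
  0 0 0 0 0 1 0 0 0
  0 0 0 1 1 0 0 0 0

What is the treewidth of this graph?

A width-1 tree decomposition is:
Bags: B1 = {2, 7}  B2 = {2, 3}  B3 = {1, 3}  B4 = {1, 4}  B5 = {4, 9}  B6 = {5, 9}  B7 = {5, 6}  B8 = {6, 8}
Tree: B1–B2, B2–B3, B3–B4, B4–B5, B5–B6, B6–B7, B7–B8
The largest bag has 2 vertices, giving width 1; this decomposition certifies tw(G) ≤ 1. Since G has at least one edge (e.g. 7–2), it is not an edgeless graph, so tw(G) ≥ 1. Therefore the treewidth is 1.

1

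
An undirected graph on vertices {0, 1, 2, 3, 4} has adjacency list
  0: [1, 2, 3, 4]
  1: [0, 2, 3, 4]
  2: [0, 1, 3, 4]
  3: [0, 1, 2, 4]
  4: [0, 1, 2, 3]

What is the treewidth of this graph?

A width-4 tree decomposition is:
Bags: B1 = {0, 1, 2, 3, 4}
Tree: (single bag)
With just one bag of size 5, the width is 5 − 1 = 4, so tw(G) ≤ 4. For the lower bound, the 5 vertices {0, 1, 2, 3, 4} are pairwise adjacent, and any tree decomposition puts a clique entirely inside one bag — forcing width ≥ 4. Combining the bounds, tw(G) = 4.

4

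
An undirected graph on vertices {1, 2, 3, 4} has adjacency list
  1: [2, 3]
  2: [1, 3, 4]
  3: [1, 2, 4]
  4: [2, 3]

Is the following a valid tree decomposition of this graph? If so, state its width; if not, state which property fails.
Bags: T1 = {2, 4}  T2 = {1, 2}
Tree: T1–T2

No — vertex 3 appears in no bag.

A tree decomposition must satisfy three properties: every vertex lies in some bag; for every edge, both endpoints lie together in some bag; and for every vertex, the bags containing it form a connected subtree. Here vertex 3 appears in no bag, so the decomposition is invalid.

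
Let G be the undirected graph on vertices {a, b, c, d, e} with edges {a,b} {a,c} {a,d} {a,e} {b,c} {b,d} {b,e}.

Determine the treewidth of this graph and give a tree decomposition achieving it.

Each bag holds 3 vertices, so the decomposition has width 2, which upper-bounds the treewidth. For the lower bound, the 3 vertices {a, b, d} are pairwise adjacent, and any tree decomposition puts a clique entirely inside one bag — forcing width ≥ 2. Therefore the treewidth is 2.

Treewidth 2.
Bags: B1 = {a, b, d}  B2 = {a, b, e}  B3 = {a, b, c}
Tree: B1–B2, B1–B3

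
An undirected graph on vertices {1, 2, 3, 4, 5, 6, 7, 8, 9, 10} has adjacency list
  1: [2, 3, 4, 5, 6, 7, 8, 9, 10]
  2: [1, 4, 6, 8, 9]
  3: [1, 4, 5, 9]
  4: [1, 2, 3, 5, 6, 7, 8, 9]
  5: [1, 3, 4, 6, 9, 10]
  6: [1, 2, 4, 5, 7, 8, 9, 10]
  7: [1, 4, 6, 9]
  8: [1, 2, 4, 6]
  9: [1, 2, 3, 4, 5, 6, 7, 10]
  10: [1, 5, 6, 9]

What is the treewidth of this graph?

A width-4 tree decomposition is:
Bags: B1 = {1, 2, 4, 6, 8}  B2 = {1, 2, 4, 6, 9}  B3 = {1, 4, 6, 7, 9}  B4 = {1, 4, 5, 6, 9}  B5 = {1, 3, 4, 5, 9}  B6 = {1, 5, 6, 9, 10}
Tree: B1–B2, B2–B3, B2–B4, B4–B5, B4–B6
The largest bag has 5 vertices, giving width 4; this decomposition certifies tw(G) ≤ 4. On the other hand G contains the 5-clique {1, 5, 6, 9, 10}. A clique must lie in a single bag of any decomposition, so no decomposition can have width below 4. Combining the bounds, tw(G) = 4.

4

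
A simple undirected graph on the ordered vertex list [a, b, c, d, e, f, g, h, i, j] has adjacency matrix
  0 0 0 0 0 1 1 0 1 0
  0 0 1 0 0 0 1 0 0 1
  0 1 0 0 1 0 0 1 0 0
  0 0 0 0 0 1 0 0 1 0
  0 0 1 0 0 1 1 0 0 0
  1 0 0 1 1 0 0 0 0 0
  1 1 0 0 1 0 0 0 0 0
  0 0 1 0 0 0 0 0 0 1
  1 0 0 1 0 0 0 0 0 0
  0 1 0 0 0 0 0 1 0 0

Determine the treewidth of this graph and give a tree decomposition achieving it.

Treewidth 2.
Bags: B1 = {d, f, i}  B2 = {a, f, i}  B3 = {a, e, f}  B4 = {a, e, g}  B5 = {c, e, g}  B6 = {b, c, g}  B7 = {b, c, h}  B8 = {b, h, j}
Tree: B1–B2, B2–B3, B3–B4, B4–B5, B5–B6, B6–B7, B7–B8

Each bag holds 3 vertices, so the decomposition has width 2, which upper-bounds the treewidth. For the lower bound, G contains the cycle d–i–a–f–d, so G is not a forest; only forests have treewidth ≤ 1, hence tw(G) ≥ 2. The upper and lower bounds meet at 2, so that is the treewidth.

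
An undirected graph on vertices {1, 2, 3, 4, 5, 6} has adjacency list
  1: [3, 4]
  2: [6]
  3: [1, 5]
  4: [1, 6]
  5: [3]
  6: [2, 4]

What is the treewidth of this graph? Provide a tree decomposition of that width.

Every bag has size at most 2, so the width is 2 − 1 = 1 and tw(G) ≤ 1. Since G has at least one edge (e.g. 5–3), it is not an edgeless graph, so tw(G) ≥ 1. The upper and lower bounds meet at 1, so that is the treewidth.

Treewidth 1.
One optimal decomposition is:
Bags: B1 = {3, 5}  B2 = {1, 3}  B3 = {1, 4}  B4 = {4, 6}  B5 = {2, 6}
Tree: B1–B2, B2–B3, B3–B4, B4–B5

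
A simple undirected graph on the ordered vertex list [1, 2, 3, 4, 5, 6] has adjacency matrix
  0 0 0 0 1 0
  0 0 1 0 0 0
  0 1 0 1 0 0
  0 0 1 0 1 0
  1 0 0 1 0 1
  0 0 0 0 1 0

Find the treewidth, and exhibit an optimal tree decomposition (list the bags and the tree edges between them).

Every bag has size at most 2, so the width is 2 − 1 = 1 and tw(G) ≤ 1. Since G has at least one edge (e.g. 5–4), it is not an edgeless graph, so tw(G) ≥ 1. Therefore the treewidth is 1.

Treewidth 1.
Bags: B1 = {4, 5}  B2 = {3, 4}  B3 = {2, 3}  B4 = {1, 5}  B5 = {5, 6}
Tree: B1–B2, B2–B3, B1–B4, B4–B5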